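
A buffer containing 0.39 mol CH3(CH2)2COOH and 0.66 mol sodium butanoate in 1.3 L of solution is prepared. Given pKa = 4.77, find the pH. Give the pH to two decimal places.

Using pH = pKa + log([base]/[acid]) with [base]/[acid] = 0.66/0.39:
pH = 4.77 + (+0.228) = 5.00

pH = 5.00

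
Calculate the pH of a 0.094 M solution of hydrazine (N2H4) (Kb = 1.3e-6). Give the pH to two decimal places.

N2H4 + H2O ⇌ N2H5+ + OH-
Kb = [OH-]²/(0.094 − [OH-]) = 1.3 × 10^-6
Neglecting [OH-] in the denominator: [OH-] = √(1.3 × 10^-6 × 0.094) = 3.50 × 10^-4 M
pOH = −log(3.50 × 10^-4) = 3.46; pH = 14.00 − 3.46 = 10.54

pH = 10.54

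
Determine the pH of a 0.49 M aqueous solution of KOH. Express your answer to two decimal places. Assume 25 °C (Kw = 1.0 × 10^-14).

KOH is a strong base; [OH-] = 0.49 M.
pOH = -log(0.49) = 0.31
pH = 14.00 - 0.31 = 13.69

pH = 13.69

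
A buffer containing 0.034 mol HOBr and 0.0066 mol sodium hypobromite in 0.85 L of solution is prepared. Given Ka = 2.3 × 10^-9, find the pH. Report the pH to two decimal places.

pKa = −log(2.3 × 10^-9) = 8.638
Henderson–Hasselbalch: pH = pKa + log([OBr-]/[HOBr]) = 8.638 + log(0.0066/0.034)
pH = 8.638 + (-0.712) = 7.93

pH = 7.93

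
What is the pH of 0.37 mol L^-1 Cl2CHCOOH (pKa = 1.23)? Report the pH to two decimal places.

pH = 0.92

Cl2CHCOOH ⇌ Cl2CHCOO- + H+
Ka = 10^(−1.23) = 5.89 × 10^-2
Ka = [H+]²/(0.37 − [H+]) = 5.89 × 10^-2
The 5% rule fails; solving [H+]² + Ka·[H+] − Ka·C₀ = 0 exactly:
[H+] = (−Ka + √(Ka² + 4·Ka·C₀))/2 = 1.21 × 10^-1 M
pH = −log(1.21 × 10^-1) = 0.92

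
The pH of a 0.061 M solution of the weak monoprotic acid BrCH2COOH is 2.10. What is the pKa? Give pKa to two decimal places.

pKa = 2.92

[H+] = 10^(-2.10) = 7.94 × 10^-3 M
At equilibrium [HA] = 0.061 − 7.94 × 10^-3 = 5.31 × 10^-2 M
Ka = [H+][A-]/[HA] = (7.94 × 10^-3)² / 5.31 × 10^-2 = 1.19 × 10^-3
pKa = -log(1.19 × 10^-3) = 2.92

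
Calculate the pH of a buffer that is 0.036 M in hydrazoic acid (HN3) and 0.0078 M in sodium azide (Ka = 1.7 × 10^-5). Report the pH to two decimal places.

pKa = −log(1.7 × 10^-5) = 4.770
Using pH = pKa + log([base]/[acid]) with [base]/[acid] = 0.0078/0.036:
pH = 4.770 + (-0.664) = 4.11

pH = 4.11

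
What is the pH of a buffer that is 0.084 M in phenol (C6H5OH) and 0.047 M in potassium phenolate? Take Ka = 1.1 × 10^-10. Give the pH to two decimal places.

pKa = −log(1.1 × 10^-10) = 9.959
Henderson–Hasselbalch: pH = pKa + log([C6H5O-]/[C6H5OH]) = 9.959 + log(0.047/0.084)
pH = 9.959 + (-0.252) = 9.71

pH = 9.71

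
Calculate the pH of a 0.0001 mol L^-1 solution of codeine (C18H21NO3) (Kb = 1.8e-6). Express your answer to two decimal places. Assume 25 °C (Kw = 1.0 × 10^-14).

pH = 9.10

C18H21NO3 + H2O ⇌ C18H22NO3+ + OH-
Let x = [OH-] at equilibrium. Kb = x²/(0.0001 − x).
x is not negligible relative to C₀; solve x² + 1.8e-06·x − 1.8e-10 = 0.
x = [−1.8e-06 + √(1.8e-06² + 7.2e-10)]/2 = 1.25 × 10^-5 M
pOH = 4.90, so pH = 14.00 − pOH = 9.10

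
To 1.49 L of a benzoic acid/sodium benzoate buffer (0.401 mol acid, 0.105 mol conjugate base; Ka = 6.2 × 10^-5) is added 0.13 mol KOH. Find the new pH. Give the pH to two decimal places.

pH = 4.15

After neutralization: n(C6H5COOH) = 0.271 mol, n(C6H5COO-) = 0.235 mol.
pKa = −log(6.2 × 10^-5) = 4.208
pH = pKa + log([A⁻]/[HA]) = 4.208 + log(0.235/0.271) = 4.208 -0.062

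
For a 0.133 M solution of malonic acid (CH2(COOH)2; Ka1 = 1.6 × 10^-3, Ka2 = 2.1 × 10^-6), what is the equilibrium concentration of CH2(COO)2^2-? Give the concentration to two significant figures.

First ionization gives [H+] ≈ [CH2(COOH)COO-] = 1.38 × 10^-2 M.
Second step: Ka2 = [H+][CH2(COO)2^2-]/[CH2(COOH)COO-] ≈ [CH2(COO)2^2-] (since [H+] ≈ [CH2(COOH)COO-]).
So [CH2(COO)2^2-] ≈ Ka2.

2.1 × 10^-6 M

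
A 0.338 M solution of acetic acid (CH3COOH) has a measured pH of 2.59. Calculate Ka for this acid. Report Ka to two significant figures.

Ka = 2.0 × 10^-5

[H+] = 10^(-2.59) = 2.57 × 10^-3 M
At equilibrium [HA] = 0.338 − 2.57 × 10^-3 = 3.35 × 10^-1 M
Ka = [H+][A-]/[HA] = (2.57 × 10^-3)² / 3.35 × 10^-1 = 2.0 × 10^-5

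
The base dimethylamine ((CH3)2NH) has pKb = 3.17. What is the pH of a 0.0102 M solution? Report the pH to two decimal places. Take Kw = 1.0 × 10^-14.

(CH3)2NH + H2O ⇌ (CH3)2NH2+ + OH-
Kb = 10^(−3.17) = 6.76 × 10^-4
Kb = [OH-]²/(0.0102 − [OH-]) = 6.76 × 10^-4
[OH-] is not negligible relative to C₀; solve [OH-]² + 0.000676·[OH-] − 6.9e-06 = 0.
[OH-] = [−0.000676 + √(0.000676² + 2.76e-05)]/2 = 2.31 × 10^-3 M
pOH = −log(2.31 × 10^-3) = 2.64; pH = 14.00 − 2.64 = 11.36

pH = 11.36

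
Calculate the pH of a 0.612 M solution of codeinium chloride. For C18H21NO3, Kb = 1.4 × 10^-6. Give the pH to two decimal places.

C18H22NO3+ is the conjugate acid of the weak base C18H21NO3.
Ka = Kw/Kb = 1.0×10^-14 / 1.4 × 10^-6 = 7.14 × 10^-9
Ka = [H+]²/(0.612 − [H+]) = 7.14 × 10^-9
Assume [H+] ≪ 0.612: [H+] ≈ √(7.14 × 10^-9 × 0.612) = 6.61 × 10^-5 M
pH = −log[H+] = −log(6.61 × 10^-5) = 4.18

pH = 4.18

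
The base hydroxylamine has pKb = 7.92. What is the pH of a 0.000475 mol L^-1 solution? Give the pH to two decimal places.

NH2OH + H2O ⇌ NH3OH+ + OH-
Kb = 10^(−7.92) = 1.20 × 10^-8
From the ICE table, Kb = x²/(0.000475 − x) = 1.20 × 10^-8.
Assume x ≪ 0.000475: x ≈ √(1.20 × 10^-8 × 0.000475) = 2.39 × 10^-6 M
(x/C₀ = 0.5% < 5%, so the approximation holds.)
pOH = −log(2.39 × 10^-6) = 5.62; pH = 14.00 − 5.62 = 8.38

pH = 8.38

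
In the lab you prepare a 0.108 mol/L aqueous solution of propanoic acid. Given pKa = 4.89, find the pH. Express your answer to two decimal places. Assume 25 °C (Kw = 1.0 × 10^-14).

CH3CH2COOH ⇌ CH3CH2COO- + H+
Ka = 10^(−4.89) = 1.29 × 10^-5
Ka = x²/(0.108 − x) = 1.29 × 10^-5
Assume x ≪ 0.108: x ≈ √(1.29 × 10^-5 × 0.108) = 1.18 × 10^-3 M
pH = −log(1.18 × 10^-3) = 2.93

pH = 2.93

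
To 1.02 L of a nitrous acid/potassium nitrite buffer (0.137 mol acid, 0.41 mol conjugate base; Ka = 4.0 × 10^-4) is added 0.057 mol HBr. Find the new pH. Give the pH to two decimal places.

After neutralization: n(HNO2) = 0.194 mol, n(NO2-) = 0.353 mol.
pKa = −log(4.0 × 10^-4) = 3.398
pH = pKa + log(n_NO2-/n_HNO2) = 3.398 + log(0.353/0.194) = 3.398 + (+0.260)

pH = 3.66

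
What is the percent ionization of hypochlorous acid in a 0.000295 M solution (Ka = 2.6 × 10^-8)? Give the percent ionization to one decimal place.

0.9%

HOCl ⇌ OCl- + H+; let x = [H+] at equilibrium.
x ≈ √(Ka·C₀) = √(2.6 × 10^-8 × 0.000295) = 2.77 × 10^-6 M
% ionization = x/C₀ × 100% = 2.77 × 10^-6/0.000295 × 100% = 0.9%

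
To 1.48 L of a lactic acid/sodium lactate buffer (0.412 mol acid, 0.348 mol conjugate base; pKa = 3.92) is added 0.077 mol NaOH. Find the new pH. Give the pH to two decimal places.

OH- converts CH3CH(OH)COOH to CH3CH(OH)COO-: CH3CH(OH)COOH → 0.335 mol, CH3CH(OH)COO- → 0.425 mol.
pH = pKa + log([A⁻]/[HA]) = 3.92 + log(0.425/0.335) = 3.92 +0.103

pH = 4.02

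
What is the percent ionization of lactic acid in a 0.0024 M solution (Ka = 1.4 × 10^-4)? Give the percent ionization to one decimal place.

CH3CH(OH)COOH ⇌ CH3CH(OH)COO- + H+; let x = [H+] at equilibrium.
Ka = x²/(C₀ − x); solving the quadratic gives x = 5.14 × 10^-4 M.
Fraction ionized = 5.14 × 10^-4 / 0.0024 = 0.2142 → 21.4%

21.4%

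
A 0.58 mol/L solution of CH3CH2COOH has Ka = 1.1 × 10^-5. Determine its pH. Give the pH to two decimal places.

pH = 2.60

CH3CH2COOH ⇌ CH3CH2COO- + H+
Let x = [H+] at equilibrium. Ka = x²/(0.58 − x).
Since Ka ≪ C₀, x ≈ √(Ka·C₀) = 2.53 × 10^-3 M.
pH = −log(2.53 × 10^-3) = 2.60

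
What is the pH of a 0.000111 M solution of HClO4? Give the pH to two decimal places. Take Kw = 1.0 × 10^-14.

pH = 3.95

HClO4 is a strong acid and dissociates completely, so [H+] = 0.000111 M.
pH = -log(0.000111) = 3.95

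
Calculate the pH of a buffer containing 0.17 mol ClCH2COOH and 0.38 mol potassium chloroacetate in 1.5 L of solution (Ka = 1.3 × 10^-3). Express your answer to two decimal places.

pKa = −log(1.3 × 10^-3) = 2.886
Henderson–Hasselbalch: pH = pKa + log([ClCH2COO-]/[ClCH2COOH]) = 2.886 + log(0.38/0.17)
pH = 2.886 + (+0.349) = 3.24

pH = 3.24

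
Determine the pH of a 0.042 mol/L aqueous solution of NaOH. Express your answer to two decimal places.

pH = 12.62

NaOH is a strong base; [OH-] = 0.042 M.
pOH = -log(0.042) = 1.38
pH = 14.00 - 1.38 = 12.62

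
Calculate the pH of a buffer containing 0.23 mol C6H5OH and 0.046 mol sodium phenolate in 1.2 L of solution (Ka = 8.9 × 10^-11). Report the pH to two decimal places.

pH = 9.35

pKa = −log(8.9 × 10^-11) = 10.051
pH = pKa + log([A⁻]/[HA]) = 10.051 + log(0.046/0.23)
pH = 10.051 + (-0.699) = 9.35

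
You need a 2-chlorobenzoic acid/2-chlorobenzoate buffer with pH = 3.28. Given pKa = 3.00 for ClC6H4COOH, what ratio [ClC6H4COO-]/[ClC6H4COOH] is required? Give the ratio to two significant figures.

ratio = 1.9

pH = pKa + log(r) ⇒ log(r) = 3.28 − 3.00 = +0.28
r = [ClC6H4COO-]/[ClC6H4COOH] = 10^(+0.28) = 1.91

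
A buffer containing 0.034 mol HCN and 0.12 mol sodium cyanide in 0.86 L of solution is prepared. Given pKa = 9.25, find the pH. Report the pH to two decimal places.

pH = 9.80

pH = pKa + log([A⁻]/[HA]) = 9.25 + log(0.12/0.034)
pH = 9.25 + (+0.548) = 9.80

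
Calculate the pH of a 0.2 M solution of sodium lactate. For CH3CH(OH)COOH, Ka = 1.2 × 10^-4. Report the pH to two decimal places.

CH3CH(OH)COO- is the conjugate base of the weak acid CH3CH(OH)COOH.
Kb = Kw/Ka = 1.0×10^-14 / 1.2 × 10^-4 = 8.33 × 10^-11
From the ICE table, Kb = [OH-]²/(0.2 − [OH-]) = 8.33 × 10^-11.
Neglecting [OH-] in the denominator: [OH-] = √(8.33 × 10^-11 × 0.2) = 4.08 × 10^-6 M
Check: 0.002% ionized — well under 5%, approximation valid.
pOH = −log(4.08 × 10^-6) = 5.39; pH = 14.00 − 5.39 = 8.61

pH = 8.61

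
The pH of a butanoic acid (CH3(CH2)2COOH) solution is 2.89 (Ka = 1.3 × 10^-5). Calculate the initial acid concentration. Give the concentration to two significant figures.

C₀ = 1.3 × 10^-1 M

[H+] = 10^(-2.89) = 1.29 × 10^-3 M = x
Ka = x²/(C₀ − x) ⇒ C₀ = x + x²/Ka
C₀ = 1.29 × 10^-3 + (1.29 × 10^-3)²/(1.3 × 10^-5) = 1.29 × 10^-1 M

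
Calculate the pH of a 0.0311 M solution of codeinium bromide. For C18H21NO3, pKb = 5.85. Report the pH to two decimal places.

C18H22NO3+ is the conjugate acid of the weak base C18H21NO3.
Kb = 10^(−5.85) = 1.41 × 10^-6
Ka = Kw/Kb = 1.0×10^-14 / 1.41 × 10^-6 = 7.09 × 10^-9
Let x = [H+] at equilibrium. Ka = x²/(0.0311 − x).
Assume x ≪ 0.0311: x ≈ √(7.09 × 10^-9 × 0.0311) = 1.48 × 10^-5 M
(x/C₀ = 0.048% < 5%, so the approximation holds.)
pH = −log(1.48 × 10^-5) = 4.83

pH = 4.83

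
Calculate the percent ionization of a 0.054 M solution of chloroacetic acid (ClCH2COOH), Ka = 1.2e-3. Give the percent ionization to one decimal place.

ClCH2COOH ⇌ ClCH2COO- + H+; let x = [H+] at equilibrium.
Ka = x²/(C₀ − x); solving the quadratic gives x = 7.47 × 10^-3 M.
% ionization = x/C₀ × 100% = 7.47 × 10^-3/0.054 × 100% = 13.8%

13.8%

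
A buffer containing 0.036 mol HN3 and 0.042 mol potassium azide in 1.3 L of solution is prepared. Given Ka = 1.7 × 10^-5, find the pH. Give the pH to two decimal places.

pH = 4.84

pKa = −log(1.7 × 10^-5) = 4.770
pH = pKa + log([A⁻]/[HA]) = 4.770 + log(0.042/0.036)
pH = 4.770 + (+0.067) = 4.84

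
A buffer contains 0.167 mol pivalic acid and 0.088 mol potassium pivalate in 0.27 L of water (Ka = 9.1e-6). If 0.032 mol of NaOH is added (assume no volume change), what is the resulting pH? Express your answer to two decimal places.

OH- converts (CH3)3CCOOH to (CH3)3CCOO-: (CH3)3CCOOH → 0.135 mol, (CH3)3CCOO- → 0.12 mol.
pKa = −log(9.1 × 10^-6) = 5.041
pH = pKa + log([A⁻]/[HA]) = 5.041 + log(0.12/0.135) = 5.041 -0.051

pH = 4.99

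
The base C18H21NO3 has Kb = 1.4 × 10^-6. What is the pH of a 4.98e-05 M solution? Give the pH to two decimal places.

pH = 8.89

C18H21NO3 + H2O ⇌ C18H22NO3+ + OH-
Let x = [OH-] at equilibrium. Kb = x²/(4.98e-05 − x).
x is not negligible relative to C₀; solve x² + 1.4e-06·x − 6.97e-11 = 0.
x = [−1.4e-06 + √(1.4e-06² + 2.79e-10)]/2 = 7.68 × 10^-6 M
pOH = 5.11, so pH = 14.00 − pOH = 8.89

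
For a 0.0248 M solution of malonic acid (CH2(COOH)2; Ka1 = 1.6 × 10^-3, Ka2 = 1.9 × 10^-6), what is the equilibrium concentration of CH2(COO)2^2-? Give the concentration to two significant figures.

First ionization gives [H+] ≈ [CH2(COOH)COO-] = 5.55 × 10^-3 M.
Second step: Ka2 = [H+][CH2(COO)2^2-]/[CH2(COOH)COO-] ≈ [CH2(COO)2^2-] (since [H+] ≈ [CH2(COOH)COO-]).
So [CH2(COO)2^2-] ≈ Ka2.

1.9 × 10^-6 M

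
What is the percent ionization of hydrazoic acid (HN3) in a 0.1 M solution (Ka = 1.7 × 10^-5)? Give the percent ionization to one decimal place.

1.3%

HN3 ⇌ N3- + H+; let x = [H+] at equilibrium.
x ≈ √(Ka·C₀) = √(1.7 × 10^-5 × 0.1) = 1.30 × 10^-3 M
Fraction ionized = 1.30 × 10^-3 / 0.1 = 0.0130 → 1.3%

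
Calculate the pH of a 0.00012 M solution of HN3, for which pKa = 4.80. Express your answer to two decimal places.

HN3 ⇌ N3- + H+
Ka = 10^(−4.80) = 1.58 × 10^-5
From the ICE table, Ka = x²/(0.00012 − x) = 1.58 × 10^-5.
Here C₀/Ka ≈ 7.59, so the small-x approximation fails. Use the quadratic:
x = (−Ka + √(Ka² + 4·Ka·C₀))/2 = 3.64 × 10^-5 M
pH = −log(3.64 × 10^-5) = 4.44

pH = 4.44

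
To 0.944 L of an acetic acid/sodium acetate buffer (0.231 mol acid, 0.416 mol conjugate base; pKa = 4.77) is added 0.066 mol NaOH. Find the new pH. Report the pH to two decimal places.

OH- converts CH3COOH to CH3COO-: CH3COOH → 0.165 mol, CH3COO- → 0.482 mol.
Henderson–Hasselbalch with mole ratio 0.482/0.165: pH = 4.77 + (+0.466)

pH = 5.24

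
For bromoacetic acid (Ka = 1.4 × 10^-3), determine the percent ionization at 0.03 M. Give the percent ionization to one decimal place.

19.4%

BrCH2COOH ⇌ BrCH2COO- + H+; let x = [H+] at equilibrium.
Ka = x²/(C₀ − x); solving the quadratic gives x = 5.82 × 10^-3 M.
% ionization = x/C₀ × 100% = 5.82 × 10^-3/0.03 × 100% = 19.4%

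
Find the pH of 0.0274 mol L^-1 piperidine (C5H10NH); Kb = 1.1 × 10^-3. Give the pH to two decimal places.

C5H10NH + H2O ⇌ C5H10NH2+ + OH-
From the ICE table, Kb = [OH-]²/(0.0274 − [OH-]) = 1.1 × 10^-3.
Here C₀/Kb ≈ 24.9, so the small-[OH-] approximation fails. Use the quadratic:
[OH-] = [−0.0011 + √(0.0011² + 0.000121)]/2 = 4.97 × 10^-3 M
pOH = 2.30, so pH = 14.00 − pOH = 11.70

pH = 11.70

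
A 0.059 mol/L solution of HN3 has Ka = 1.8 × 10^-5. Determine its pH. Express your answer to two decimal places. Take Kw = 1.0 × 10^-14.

HN3 ⇌ N3- + H+
Let x = [H+] at equilibrium. Ka = x²/(0.059 − x).
Assume x ≪ 0.059: x ≈ √(1.8 × 10^-5 × 0.059) = 1.03 × 10^-3 M
(x/C₀ = 1.7% < 5%, so the approximation holds.)
pH = −log[H+] = −log(1.03 × 10^-3) = 2.99

pH = 2.99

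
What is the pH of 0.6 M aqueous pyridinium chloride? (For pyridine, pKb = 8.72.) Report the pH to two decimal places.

pH = 2.75

C5H5NH+ is the conjugate acid of the weak base C5H5N.
Kb = 10^(−8.72) = 1.91 × 10^-9
Ka = Kw/Kb = 1.0×10^-14 / 1.91 × 10^-9 = 5.24 × 10^-6
Ka = [H+]²/(0.6 − [H+]) = 5.24 × 10^-6
Neglecting [H+] in the denominator: [H+] = √(5.24 × 10^-6 × 0.6) = 1.77 × 10^-3 M
([H+]/C₀ = 0.3% < 5%, so the approximation holds.)
pH = −log[H+] = −log(1.77 × 10^-3) = 2.75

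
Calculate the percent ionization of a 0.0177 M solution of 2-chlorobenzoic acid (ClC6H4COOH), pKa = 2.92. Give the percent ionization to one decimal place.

ClC6H4COOH ⇌ ClC6H4COO- + H+; let x = [H+] at equilibrium.
Ka = 10^(−2.92) = 1.20 × 10^-3
Ka = x²/(C₀ − x); solving the quadratic gives x = 4.05 × 10^-3 M.
Fraction ionized = 4.05 × 10^-3 / 0.0177 = 0.2288 → 22.9%

22.9%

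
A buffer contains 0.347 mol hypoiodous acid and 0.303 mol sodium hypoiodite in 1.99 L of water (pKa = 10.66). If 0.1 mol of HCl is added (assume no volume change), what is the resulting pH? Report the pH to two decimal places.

Added H+ converts OI- to HOI: HOI → 0.447 mol, OI- → 0.203 mol.
Henderson–Hasselbalch with mole ratio 0.203/0.447: pH = 10.66 + (-0.343)

pH = 10.32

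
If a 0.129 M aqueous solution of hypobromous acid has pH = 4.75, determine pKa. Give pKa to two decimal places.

pKa = 8.61

[H+] = 10^(-4.75) = 1.78 × 10^-5 M
At equilibrium [HA] = 0.129 − 1.78 × 10^-5 = 1.29 × 10^-1 M
Ka = [H+][A-]/[HA] = (1.78 × 10^-5)² / 1.29 × 10^-1 = 2.46 × 10^-9
pKa = -log(2.46 × 10^-9) = 8.61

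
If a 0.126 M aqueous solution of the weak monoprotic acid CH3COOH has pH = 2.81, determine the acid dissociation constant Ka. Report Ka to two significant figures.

[H+] = 10^(-2.81) = 1.55 × 10^-3 M
At equilibrium [HA] = 0.126 − 1.55 × 10^-3 = 1.24 × 10^-1 M
Ka = [H+][A-]/[HA] = (1.55 × 10^-3)² / 1.24 × 10^-1 = 1.9 × 10^-5

Ka = 1.9 × 10^-5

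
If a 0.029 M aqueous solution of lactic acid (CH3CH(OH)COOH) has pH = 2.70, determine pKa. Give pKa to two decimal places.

[H+] = 10^(-2.70) = 2.00 × 10^-3 M
At equilibrium [HA] = 0.029 − 2.00 × 10^-3 = 2.70 × 10^-2 M
Ka = [H+][A-]/[HA] = (2.00 × 10^-3)² / 2.70 × 10^-2 = 1.48 × 10^-4
pKa = -log(1.48 × 10^-4) = 3.83

pKa = 3.83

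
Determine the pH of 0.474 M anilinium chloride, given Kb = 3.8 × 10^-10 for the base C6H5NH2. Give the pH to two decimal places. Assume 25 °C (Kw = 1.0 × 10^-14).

pH = 2.45

C6H5NH3+ is the conjugate acid of the weak base C6H5NH2.
Ka = Kw/Kb = 1.0×10^-14 / 3.8 × 10^-10 = 2.63 × 10^-5
From the ICE table, Ka = [H+]²/(0.474 − [H+]) = 2.63 × 10^-5.
Assume [H+] ≪ 0.474: [H+] ≈ √(2.63 × 10^-5 × 0.474) = 3.53 × 10^-3 M
pH = −log[H+] = −log(3.53 × 10^-3) = 2.45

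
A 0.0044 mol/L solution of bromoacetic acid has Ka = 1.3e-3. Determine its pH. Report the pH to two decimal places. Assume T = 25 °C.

pH = 2.74

BrCH2COOH ⇌ BrCH2COO- + H+
Ka = x²/(0.0044 − x) = 1.3 × 10^-3
x is not negligible relative to C₀; solve x² + 0.0013·x − 5.72e-06 = 0.
x = (−Ka + √(Ka² + 4·Ka·C₀))/2 = 1.83 × 10^-3 M
pH = −log[H+] = −log(1.83 × 10^-3) = 2.74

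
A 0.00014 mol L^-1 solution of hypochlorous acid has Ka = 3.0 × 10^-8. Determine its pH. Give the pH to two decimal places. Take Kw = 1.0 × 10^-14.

pH = 5.69

HOCl ⇌ OCl- + H+
From the ICE table, Ka = [H+]²/(0.00014 − [H+]) = 3.0 × 10^-8.
Assume [H+] ≪ 0.00014: [H+] ≈ √(3.0 × 10^-8 × 0.00014) = 2.05 × 10^-6 M
pH = −log(2.05 × 10^-6) = 5.69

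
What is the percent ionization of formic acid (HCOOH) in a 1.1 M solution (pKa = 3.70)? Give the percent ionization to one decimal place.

HCOOH ⇌ HCOO- + H+; let x = [H+] at equilibrium.
Ka = 10^(−3.70) = 2.00 × 10^-4
x ≈ √(Ka·C₀) = √(2.00 × 10^-4 × 1.1) = 1.48 × 10^-2 M
% ionization = x/C₀ × 100% = 1.48 × 10^-2/1.1 × 100% = 1.3%

1.3%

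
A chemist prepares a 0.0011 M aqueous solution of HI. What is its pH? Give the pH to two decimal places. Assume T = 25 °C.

HI is a strong acid and dissociates completely, so [H+] = 0.0011 M.
pH = -log(0.0011) = 2.96

pH = 2.96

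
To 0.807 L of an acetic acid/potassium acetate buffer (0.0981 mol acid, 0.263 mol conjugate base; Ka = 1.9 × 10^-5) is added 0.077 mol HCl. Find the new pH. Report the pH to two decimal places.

After neutralization: n(CH3COOH) = 0.175 mol, n(CH3COO-) = 0.186 mol.
pKa = −log(1.9 × 10^-5) = 4.721
pH = pKa + log([A⁻]/[HA]) = 4.721 + log(0.186/0.175) = 4.721 +0.026

pH = 4.75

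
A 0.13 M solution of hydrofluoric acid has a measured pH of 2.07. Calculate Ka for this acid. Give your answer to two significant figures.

Ka = 6.0 × 10^-4

[H+] = 10^(-2.07) = 8.51 × 10^-3 M
At equilibrium [HA] = 0.13 − 8.51 × 10^-3 = 1.21 × 10^-1 M
Ka = [H+][A-]/[HA] = (8.51 × 10^-3)² / 1.21 × 10^-1 = 6.0 × 10^-4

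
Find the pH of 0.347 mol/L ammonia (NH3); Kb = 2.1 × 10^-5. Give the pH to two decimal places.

pH = 11.43

NH3 + H2O ⇌ NH4+ + OH-
Let x = [OH-] at equilibrium. Kb = x²/(0.347 − x).
Since Kb ≪ C₀, x ≈ √(Kb·C₀) = 2.70 × 10^-3 M.
(x/C₀ = 0.78% < 5%, so the approximation holds.)
pOH = 2.57, so pH = 14.00 − pOH = 11.43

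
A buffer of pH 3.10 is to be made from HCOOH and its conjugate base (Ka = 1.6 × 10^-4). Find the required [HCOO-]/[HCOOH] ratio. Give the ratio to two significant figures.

pKa = -log(1.6 × 10^-4) = 3.796
pH = pKa + log(r) ⇒ log(r) = 3.10 − 3.796 = -0.696
r = [HCOO-]/[HCOOH] = 10^(-0.696) = 0.201

ratio = 0.20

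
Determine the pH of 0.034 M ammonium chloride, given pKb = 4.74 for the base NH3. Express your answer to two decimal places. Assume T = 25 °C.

pH = 5.36

NH4+ is the conjugate acid of the weak base NH3.
Kb = 10^(−4.74) = 1.82 × 10^-5
Ka = Kw/Kb = 1.0×10^-14 / 1.82 × 10^-5 = 5.49 × 10^-10
Ka = [H+]²/(0.034 − [H+]) = 5.49 × 10^-10
Since Ka ≪ C₀, [H+] ≈ √(Ka·C₀) = 4.32 × 10^-6 M.
Check: 0.013% ionized — well under 5%, approximation valid.
pH = −log[H+] = −log(4.32 × 10^-6) = 5.36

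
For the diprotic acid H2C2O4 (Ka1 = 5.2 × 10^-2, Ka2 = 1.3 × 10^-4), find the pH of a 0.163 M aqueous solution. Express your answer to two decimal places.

Ka1 ≫ Ka2, so treat the first dissociation as the only significant source of H+.
Ka1 = x²/(0.163 − x) = 5.2 × 10^-2
Solving the quadratic: x = (−Ka1 + √(Ka1² + 4·Ka1·C₀))/2 = 6.97 × 10^-2 M
pH = −log(6.97 × 10^-2) = 1.16

pH = 1.16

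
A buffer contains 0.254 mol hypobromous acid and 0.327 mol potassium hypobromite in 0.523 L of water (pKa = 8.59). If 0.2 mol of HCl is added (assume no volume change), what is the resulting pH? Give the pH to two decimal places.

Added H+ converts OBr- to HOBr: HOBr → 0.454 mol, OBr- → 0.127 mol.
pH = pKa + log([A⁻]/[HA]) = 8.59 + log(0.127/0.454) = 8.59 -0.553

pH = 8.04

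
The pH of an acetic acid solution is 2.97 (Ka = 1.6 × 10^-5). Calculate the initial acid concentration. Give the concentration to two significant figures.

C₀ = 7.3 × 10^-2 M

[H+] = 10^(-2.97) = 1.07 × 10^-3 M = x
Ka = x²/(C₀ − x) ⇒ C₀ = x + x²/Ka
C₀ = 1.07 × 10^-3 + (1.07 × 10^-3)²/(1.6 × 10^-5) = 7.26 × 10^-2 M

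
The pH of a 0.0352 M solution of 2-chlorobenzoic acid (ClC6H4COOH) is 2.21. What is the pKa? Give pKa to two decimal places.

pKa = 2.88

[H+] = 10^(-2.21) = 6.17 × 10^-3 M
At equilibrium [HA] = 0.0352 − 6.17 × 10^-3 = 2.90 × 10^-2 M
Ka = [H+][A-]/[HA] = (6.17 × 10^-3)² / 2.90 × 10^-2 = 1.31 × 10^-3
pKa = -log(1.31 × 10^-3) = 2.88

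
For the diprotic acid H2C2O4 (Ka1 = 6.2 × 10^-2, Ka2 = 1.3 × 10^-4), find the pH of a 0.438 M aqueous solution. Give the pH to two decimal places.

pH = 0.86

Ka1 ≫ Ka2, so treat the first dissociation as the only significant source of H+.
Ka1 = x²/(0.438 − x) = 6.2 × 10^-2
Solving the quadratic: x = (−Ka1 + √(Ka1² + 4·Ka1·C₀))/2 = 1.37 × 10^-1 M
pH = −log(1.37 × 10^-1) = 0.86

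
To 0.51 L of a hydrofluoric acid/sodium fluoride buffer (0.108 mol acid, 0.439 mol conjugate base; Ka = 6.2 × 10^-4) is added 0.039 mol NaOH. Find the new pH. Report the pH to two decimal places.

OH- converts HF to F-: HF → 0.069 mol, F- → 0.478 mol.
pKa = −log(6.2 × 10^-4) = 3.208
Henderson–Hasselbalch with mole ratio 0.478/0.069: pH = 3.208 + (+0.841)

pH = 4.05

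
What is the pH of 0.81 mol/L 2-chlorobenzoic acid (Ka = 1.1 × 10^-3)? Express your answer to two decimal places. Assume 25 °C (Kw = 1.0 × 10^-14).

pH = 1.53

ClC6H4COOH ⇌ ClC6H4COO- + H+
From the ICE table, Ka = [H+]²/(0.81 − [H+]) = 1.1 × 10^-3.
Assume [H+] ≪ 0.81: [H+] ≈ √(1.1 × 10^-3 × 0.81) = 2.98 × 10^-2 M
pH = −log[H+] = −log(2.98 × 10^-2) = 1.53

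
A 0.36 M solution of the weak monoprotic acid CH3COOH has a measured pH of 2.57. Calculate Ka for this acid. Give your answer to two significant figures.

[H+] = 10^(-2.57) = 2.69 × 10^-3 M
At equilibrium [HA] = 0.36 − 2.69 × 10^-3 = 3.57 × 10^-1 M
Ka = [H+][A-]/[HA] = (2.69 × 10^-3)² / 3.57 × 10^-1 = 2.0 × 10^-5

Ka = 2.0 × 10^-5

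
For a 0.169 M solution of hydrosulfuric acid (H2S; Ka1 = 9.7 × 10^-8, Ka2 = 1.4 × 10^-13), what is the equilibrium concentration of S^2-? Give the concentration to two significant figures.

1.4 × 10^-13 M

First ionization gives [H+] ≈ [HS-] = 1.28 × 10^-4 M.
Second step: Ka2 = [H+][S^2-]/[HS-] ≈ [S^2-] (since [H+] ≈ [HS-]).
So [S^2-] ≈ Ka2.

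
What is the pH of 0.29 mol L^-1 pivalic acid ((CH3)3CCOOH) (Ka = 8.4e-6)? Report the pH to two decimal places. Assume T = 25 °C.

(CH3)3CCOOH ⇌ (CH3)3CCOO- + H+
Ka = [H+]²/(0.29 − [H+]) = 8.4 × 10^-6
Since Ka ≪ C₀, [H+] ≈ √(Ka·C₀) = 1.56 × 10^-3 M.
([H+]/C₀ = 0.54% < 5%, so the approximation holds.)
pH = −log[H+] = −log(1.56 × 10^-3) = 2.81

pH = 2.81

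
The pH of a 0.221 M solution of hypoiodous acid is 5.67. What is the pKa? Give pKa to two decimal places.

pKa = 10.68

[H+] = 10^(-5.67) = 2.14 × 10^-6 M
At equilibrium [HA] = 0.221 − 2.14 × 10^-6 = 2.21 × 10^-1 M
Ka = [H+][A-]/[HA] = (2.14 × 10^-6)² / 2.21 × 10^-1 = 2.07 × 10^-11
pKa = -log(2.07 × 10^-11) = 10.68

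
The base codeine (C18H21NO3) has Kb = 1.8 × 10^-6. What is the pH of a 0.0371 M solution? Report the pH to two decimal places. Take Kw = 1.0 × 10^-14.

pH = 10.41

C18H21NO3 + H2O ⇌ C18H22NO3+ + OH-
From the ICE table, Kb = x²/(0.0371 − x) = 1.8 × 10^-6.
Since Kb ≪ C₀, x ≈ √(Kb·C₀) = 2.58 × 10^-4 M.
pOH = 3.59, so pH = 14.00 − pOH = 10.41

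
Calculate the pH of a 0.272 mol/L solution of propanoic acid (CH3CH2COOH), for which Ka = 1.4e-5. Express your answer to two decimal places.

CH3CH2COOH ⇌ CH3CH2COO- + H+
Ka = [H+]²/(0.272 − [H+]) = 1.4 × 10^-5
Assume [H+] ≪ 0.272: [H+] ≈ √(1.4 × 10^-5 × 0.272) = 1.95 × 10^-3 M
Check: 0.72% ionized — well under 5%, approximation valid.
pH = −log[H+] = −log(1.95 × 10^-3) = 2.71

pH = 2.71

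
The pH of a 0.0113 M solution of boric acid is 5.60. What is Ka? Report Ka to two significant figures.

[H+] = 10^(-5.60) = 2.51 × 10^-6 M
At equilibrium [HA] = 0.0113 − 2.51 × 10^-6 = 1.13 × 10^-2 M
Ka = [H+][A-]/[HA] = (2.51 × 10^-6)² / 1.13 × 10^-2 = 5.6 × 10^-10

Ka = 5.6 × 10^-10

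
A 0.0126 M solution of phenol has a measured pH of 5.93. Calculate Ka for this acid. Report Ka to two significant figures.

Ka = 1.1 × 10^-10

[H+] = 10^(-5.93) = 1.17 × 10^-6 M
At equilibrium [HA] = 0.0126 − 1.17 × 10^-6 = 1.26 × 10^-2 M
Ka = [H+][A-]/[HA] = (1.17 × 10^-6)² / 1.26 × 10^-2 = 1.1 × 10^-10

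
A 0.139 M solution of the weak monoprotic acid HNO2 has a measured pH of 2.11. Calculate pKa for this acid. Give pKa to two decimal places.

pKa = 3.34

[H+] = 10^(-2.11) = 7.76 × 10^-3 M
At equilibrium [HA] = 0.139 − 7.76 × 10^-3 = 1.31 × 10^-1 M
Ka = [H+][A-]/[HA] = (7.76 × 10^-3)² / 1.31 × 10^-1 = 4.60 × 10^-4
pKa = -log(4.60 × 10^-4) = 3.34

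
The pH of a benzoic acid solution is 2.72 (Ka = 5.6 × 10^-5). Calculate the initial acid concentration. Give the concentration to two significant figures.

C₀ = 6.7 × 10^-2 M

[H+] = 10^(-2.72) = 1.91 × 10^-3 M = x
Ka = x²/(C₀ − x) ⇒ C₀ = x + x²/Ka
C₀ = 1.91 × 10^-3 + (1.91 × 10^-3)²/(5.6 × 10^-5) = 6.71 × 10^-2 M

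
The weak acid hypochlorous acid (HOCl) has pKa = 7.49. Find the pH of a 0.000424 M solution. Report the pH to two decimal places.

HOCl ⇌ OCl- + H+
Ka = 10^(−7.49) = 3.24 × 10^-8
Let x = [H+] at equilibrium. Ka = x²/(0.000424 − x).
Neglecting x in the denominator: x = √(3.24 × 10^-8 × 0.000424) = 3.71 × 10^-6 M
pH = −log[H+] = −log(3.71 × 10^-6) = 5.43

pH = 5.43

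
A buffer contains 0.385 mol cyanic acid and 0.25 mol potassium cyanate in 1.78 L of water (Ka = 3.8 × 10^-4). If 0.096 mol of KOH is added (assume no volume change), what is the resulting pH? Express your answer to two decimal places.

pH = 3.50

After neutralization: n(HOCN) = 0.289 mol, n(OCN-) = 0.346 mol.
pKa = −log(3.8 × 10^-4) = 3.420
pH = pKa + log(n_OCN-/n_HOCN) = 3.420 + log(0.346/0.289) = 3.420 + (+0.078)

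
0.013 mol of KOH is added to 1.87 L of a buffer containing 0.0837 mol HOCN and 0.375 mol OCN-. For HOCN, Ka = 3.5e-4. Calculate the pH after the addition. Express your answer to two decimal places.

OH- converts HOCN to OCN-: HOCN → 0.0707 mol, OCN- → 0.388 mol.
pKa = −log(3.5 × 10^-4) = 3.456
pH = pKa + log([A⁻]/[HA]) = 3.456 + log(0.388/0.0707) = 3.456 +0.739

pH = 4.20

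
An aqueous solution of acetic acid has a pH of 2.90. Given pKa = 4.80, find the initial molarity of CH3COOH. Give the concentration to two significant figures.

C₀ = 1.0 × 10^-1 M

[H+] = 10^(-2.90) = 1.26 × 10^-3 M = x
Ka = 10^(−4.80) = 1.58 × 10^-5
Ka = x²/(C₀ − x) ⇒ C₀ = x + x²/Ka
C₀ = 1.26 × 10^-3 + (1.26 × 10^-3)²/(1.58 × 10^-5) = 1.02 × 10^-1 M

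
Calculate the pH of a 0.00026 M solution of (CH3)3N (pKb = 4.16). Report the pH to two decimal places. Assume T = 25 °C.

pH = 10.02

(CH3)3N + H2O ⇌ (CH3)3NH+ + OH-
Kb = 10^(−4.16) = 6.92 × 10^-5
Kb = [OH-]²/(0.00026 − [OH-]) = 6.92 × 10^-5
Here C₀/Kb ≈ 3.76, so the small-[OH-] approximation fails. Use the quadratic:
[OH-] = [−6.92e-05 + √(6.92e-05² + 7.2e-08)]/2 = 1.04 × 10^-4 M
pOH = −log(1.04 × 10^-4) = 3.98; pH = 14.00 − 3.98 = 10.02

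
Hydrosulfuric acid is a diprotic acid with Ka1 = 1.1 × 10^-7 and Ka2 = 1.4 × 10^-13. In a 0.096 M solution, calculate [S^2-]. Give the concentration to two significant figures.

1.4 × 10^-13 M

First ionization gives [H+] ≈ [HS-] = 1.03 × 10^-4 M.
Second step: Ka2 = [H+][S^2-]/[HS-] ≈ [S^2-] (since [H+] ≈ [HS-]).
So [S^2-] ≈ Ka2.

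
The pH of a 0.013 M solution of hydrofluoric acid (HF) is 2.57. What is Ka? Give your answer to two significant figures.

Ka = 7.0 × 10^-4

[H+] = 10^(-2.57) = 2.69 × 10^-3 M
At equilibrium [HA] = 0.013 − 2.69 × 10^-3 = 1.03 × 10^-2 M
Ka = [H+][A-]/[HA] = (2.69 × 10^-3)² / 1.03 × 10^-2 = 7.0 × 10^-4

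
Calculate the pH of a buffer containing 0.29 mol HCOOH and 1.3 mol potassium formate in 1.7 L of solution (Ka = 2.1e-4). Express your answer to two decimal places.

pKa = −log(2.1 × 10^-4) = 3.678
Henderson–Hasselbalch: pH = pKa + log([HCOO-]/[HCOOH]) = 3.678 + log(1.3/0.29)
pH = 3.678 + (+0.652) = 4.33

pH = 4.33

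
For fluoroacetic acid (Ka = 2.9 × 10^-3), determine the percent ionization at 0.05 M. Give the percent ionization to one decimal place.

21.4%

FCH2COOH ⇌ FCH2COO- + H+; let x = [H+] at equilibrium.
Solve x² + 0.0029x − 0.000145 = 0 → x = 1.07 × 10^-2 M
% ionization = x/C₀ × 100% = 1.07 × 10^-2/0.05 × 100% = 21.4%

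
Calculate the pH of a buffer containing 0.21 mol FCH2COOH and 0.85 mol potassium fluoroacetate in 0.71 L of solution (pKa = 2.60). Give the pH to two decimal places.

pH = 3.21

pH = pKa + log([A⁻]/[HA]) = 2.60 + log(0.85/0.21)
pH = 2.60 + (+0.607) = 3.21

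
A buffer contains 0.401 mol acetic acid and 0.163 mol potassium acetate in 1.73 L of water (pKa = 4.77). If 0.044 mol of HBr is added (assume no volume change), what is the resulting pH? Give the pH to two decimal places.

pH = 4.20

After neutralization: n(CH3COOH) = 0.445 mol, n(CH3COO-) = 0.119 mol.
Henderson–Hasselbalch with mole ratio 0.119/0.445: pH = 4.77 + (-0.573)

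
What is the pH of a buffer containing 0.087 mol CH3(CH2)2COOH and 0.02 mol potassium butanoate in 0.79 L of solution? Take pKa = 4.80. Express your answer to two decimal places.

pH = 4.16

pH = pKa + log([A⁻]/[HA]) = 4.80 + log(0.02/0.087)
pH = 4.80 + (-0.638) = 4.16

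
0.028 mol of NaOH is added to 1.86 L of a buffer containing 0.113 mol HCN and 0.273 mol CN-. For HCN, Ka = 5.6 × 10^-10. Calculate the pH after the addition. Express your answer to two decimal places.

pH = 9.80

OH- converts HCN to CN-: HCN → 0.085 mol, CN- → 0.301 mol.
pKa = −log(5.6 × 10^-10) = 9.252
pH = pKa + log(n_CN-/n_HCN) = 9.252 + log(0.301/0.085) = 9.252 + (+0.549)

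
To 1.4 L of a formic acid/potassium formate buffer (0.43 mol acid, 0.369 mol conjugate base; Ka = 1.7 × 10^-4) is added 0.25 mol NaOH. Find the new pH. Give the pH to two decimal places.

OH- converts HCOOH to HCOO-: HCOOH → 0.18 mol, HCOO- → 0.619 mol.
pKa = −log(1.7 × 10^-4) = 3.770
Henderson–Hasselbalch with mole ratio 0.619/0.18: pH = 3.770 + (+0.536)

pH = 4.31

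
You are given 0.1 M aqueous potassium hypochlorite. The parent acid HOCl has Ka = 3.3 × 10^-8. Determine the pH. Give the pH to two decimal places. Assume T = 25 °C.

OCl- is the conjugate base of the weak acid HOCl.
Kb = Kw/Ka = 1.0×10^-14 / 3.3 × 10^-8 = 3.03 × 10^-7
From the ICE table, Kb = x²/(0.1 − x) = 3.03 × 10^-7.
Neglecting x in the denominator: x = √(3.03 × 10^-7 × 0.1) = 1.74 × 10^-4 M
(x/C₀ = 0.17% < 5%, so the approximation holds.)
pOH = −log(1.74 × 10^-4) = 3.76; pH = 14.00 − 3.76 = 10.24

pH = 10.24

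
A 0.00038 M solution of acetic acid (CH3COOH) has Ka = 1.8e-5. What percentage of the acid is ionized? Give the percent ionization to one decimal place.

19.5%

CH3COOH ⇌ CH3COO- + H+; let x = [H+] at equilibrium.
Solve x² + 1.8e-05x − 6.84e-09 = 0 → x = 7.42 × 10^-5 M
Fraction ionized = 7.42 × 10^-5 / 0.00038 = 0.1953 → 19.5%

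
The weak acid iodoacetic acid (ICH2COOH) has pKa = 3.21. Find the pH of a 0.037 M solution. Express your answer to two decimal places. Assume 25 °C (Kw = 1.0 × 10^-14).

pH = 2.35

ICH2COOH ⇌ ICH2COO- + H+
Ka = 10^(−3.21) = 6.17 × 10^-4
Ka = x²/(0.037 − x) = 6.17 × 10^-4
x is not negligible relative to C₀; solve x² + 0.000617·x − 2.28e-05 = 0.
x = [−0.000617 + √(0.000617² + 9.13e-05)]/2 = 4.48 × 10^-3 M
pH = −log(4.48 × 10^-3) = 2.35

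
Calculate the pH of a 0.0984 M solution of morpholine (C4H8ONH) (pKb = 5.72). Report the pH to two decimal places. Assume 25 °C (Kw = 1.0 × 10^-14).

C4H8ONH + H2O ⇌ C4H8ONH2+ + OH-
Kb = 10^(−5.72) = 1.91 × 10^-6
Kb = x²/(0.0984 − x) = 1.91 × 10^-6
Neglecting x in the denominator: x = √(1.91 × 10^-6 × 0.0984) = 4.34 × 10^-4 M
pOH = −log(4.34 × 10^-4) = 3.36; pH = 14.00 − 3.36 = 10.64

pH = 10.64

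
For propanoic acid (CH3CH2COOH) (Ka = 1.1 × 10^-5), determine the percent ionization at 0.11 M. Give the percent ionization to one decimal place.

CH3CH2COOH ⇌ CH3CH2COO- + H+; let x = [H+] at equilibrium.
x ≈ √(Ka·C₀) = √(1.1 × 10^-5 × 0.11) = 1.10 × 10^-3 M
Fraction ionized = 1.10 × 10^-3 / 0.11 = 0.0100 → 1.0%

1.0%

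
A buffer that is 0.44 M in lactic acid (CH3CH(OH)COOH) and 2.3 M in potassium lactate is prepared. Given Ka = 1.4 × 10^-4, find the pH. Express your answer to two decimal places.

pH = 4.57

pKa = −log(1.4 × 10^-4) = 3.854
Using pH = pKa + log([base]/[acid]) with [base]/[acid] = 2.3/0.44:
pH = 3.854 + (+0.718) = 4.57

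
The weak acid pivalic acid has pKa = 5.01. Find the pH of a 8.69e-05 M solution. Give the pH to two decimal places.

pH = 4.61

(CH3)3CCOOH ⇌ (CH3)3CCOO- + H+
Ka = 10^(−5.01) = 9.77 × 10^-6
From the ICE table, Ka = x²/(8.69e-05 − x) = 9.77 × 10^-6.
Here C₀/Ka ≈ 8.89, so the small-x approximation fails. Use the quadratic:
x = [−9.77e-06 + √(9.77e-06² + 3.4e-09)]/2 = 2.47 × 10^-5 M
pH = −log(2.47 × 10^-5) = 4.61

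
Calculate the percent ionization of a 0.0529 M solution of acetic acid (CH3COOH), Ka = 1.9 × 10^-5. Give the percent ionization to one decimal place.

CH3COOH ⇌ CH3COO- + H+; let x = [H+] at equilibrium.
x ≈ √(Ka·C₀) = √(1.9 × 10^-5 × 0.0529) = 1.00 × 10^-3 M
% ionization = x/C₀ × 100% = 1.00 × 10^-3/0.0529 × 100% = 1.9%

1.9%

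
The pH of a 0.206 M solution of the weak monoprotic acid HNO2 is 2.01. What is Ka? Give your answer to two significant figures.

Ka = 4.9 × 10^-4

[H+] = 10^(-2.01) = 9.77 × 10^-3 M
At equilibrium [HA] = 0.206 − 9.77 × 10^-3 = 1.96 × 10^-1 M
Ka = [H+][A-]/[HA] = (9.77 × 10^-3)² / 1.96 × 10^-1 = 4.9 × 10^-4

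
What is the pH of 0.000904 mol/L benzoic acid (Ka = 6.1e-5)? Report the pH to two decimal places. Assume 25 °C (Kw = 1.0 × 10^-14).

C6H5COOH ⇌ C6H5COO- + H+
Let x = [H+] at equilibrium. Ka = x²/(0.000904 − x).
x is not negligible relative to C₀; solve x² + 6.1e-05·x − 5.51e-08 = 0.
x = (−Ka + √(Ka² + 4·Ka·C₀))/2 = 2.06 × 10^-4 M
pH = −log(2.06 × 10^-4) = 3.69

pH = 3.69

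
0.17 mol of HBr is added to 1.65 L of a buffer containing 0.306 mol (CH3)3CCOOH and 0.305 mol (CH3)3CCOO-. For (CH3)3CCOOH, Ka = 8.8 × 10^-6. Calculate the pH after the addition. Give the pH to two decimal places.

Added H+ converts (CH3)3CCOO- to (CH3)3CCOOH: (CH3)3CCOOH → 0.476 mol, (CH3)3CCOO- → 0.135 mol.
pKa = −log(8.8 × 10^-6) = 5.056
pH = pKa + log(n_(CH3)3CCOO-/n_(CH3)3CCOOH) = 5.056 + log(0.135/0.476) = 5.056 + (-0.547)

pH = 4.51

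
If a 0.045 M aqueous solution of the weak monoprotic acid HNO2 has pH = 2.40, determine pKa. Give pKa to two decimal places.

[H+] = 10^(-2.40) = 3.98 × 10^-3 M
At equilibrium [HA] = 0.045 − 3.98 × 10^-3 = 4.10 × 10^-2 M
Ka = [H+][A-]/[HA] = (3.98 × 10^-3)² / 4.10 × 10^-2 = 3.86 × 10^-4
pKa = -log(3.86 × 10^-4) = 3.41

pKa = 3.41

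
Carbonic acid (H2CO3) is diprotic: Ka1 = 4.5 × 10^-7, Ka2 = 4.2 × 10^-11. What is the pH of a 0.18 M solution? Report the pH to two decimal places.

Since Ka1 ≫ Ka2, the first ionization dominates [H+].
Ka1 = x²/(0.18 − x) = 4.5 × 10^-7
x ≈ √(4.5 × 10^-7 × 0.18) = 2.85 × 10^-4 M
pH = −log(2.85 × 10^-4) = 3.55

pH = 3.55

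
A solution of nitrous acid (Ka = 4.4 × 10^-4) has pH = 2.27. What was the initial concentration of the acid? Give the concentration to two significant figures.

C₀ = 7.1 × 10^-2 M

[H+] = 10^(-2.27) = 5.37 × 10^-3 M = x
Ka = x²/(C₀ − x) ⇒ C₀ = x + x²/Ka
C₀ = 5.37 × 10^-3 + (5.37 × 10^-3)²/(4.4 × 10^-4) = 7.09 × 10^-2 M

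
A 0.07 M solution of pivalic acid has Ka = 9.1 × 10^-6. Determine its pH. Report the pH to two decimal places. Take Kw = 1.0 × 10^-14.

(CH3)3CCOOH ⇌ (CH3)3CCOO- + H+
From the ICE table, Ka = [H+]²/(0.07 − [H+]) = 9.1 × 10^-6.
Assume [H+] ≪ 0.07: [H+] ≈ √(9.1 × 10^-6 × 0.07) = 7.98 × 10^-4 M
pH = −log(7.98 × 10^-4) = 3.10

pH = 3.10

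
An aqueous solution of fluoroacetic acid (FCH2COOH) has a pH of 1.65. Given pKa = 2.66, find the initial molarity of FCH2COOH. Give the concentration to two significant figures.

C₀ = 2.5 × 10^-1 M

[H+] = 10^(-1.65) = 2.24 × 10^-2 M = x
Ka = 10^(−2.66) = 2.19 × 10^-3
Ka = x²/(C₀ − x) ⇒ C₀ = x + x²/Ka
C₀ = 2.24 × 10^-2 + (2.24 × 10^-2)²/(2.19 × 10^-3) = 2.52 × 10^-1 M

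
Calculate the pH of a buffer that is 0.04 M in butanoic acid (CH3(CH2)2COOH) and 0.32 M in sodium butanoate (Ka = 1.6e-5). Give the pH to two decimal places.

pKa = −log(1.6 × 10^-5) = 4.796
Henderson–Hasselbalch: pH = pKa + log([CH3(CH2)2COO-]/[CH3(CH2)2COOH]) = 4.796 + log(0.32/0.04)
pH = 4.796 + (+0.903) = 5.70

pH = 5.70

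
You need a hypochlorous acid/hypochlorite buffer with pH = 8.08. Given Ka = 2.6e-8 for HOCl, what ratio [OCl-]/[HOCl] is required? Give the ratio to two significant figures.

pKa = -log(2.6 × 10^-8) = 7.585
pH = pKa + log(r) ⇒ log(r) = 8.08 − 7.585 = +0.495
r = [OCl-]/[HOCl] = 10^(+0.495) = 3.13

ratio = 3.1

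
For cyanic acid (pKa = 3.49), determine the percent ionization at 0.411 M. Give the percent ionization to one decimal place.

2.8%

HOCN ⇌ OCN- + H+; let x = [H+] at equilibrium.
Ka = 10^(−3.49) = 3.24 × 10^-4
x ≈ √(Ka·C₀) = √(3.24 × 10^-4 × 0.411) = 1.15 × 10^-2 M
Fraction ionized = 1.15 × 10^-2 / 0.411 = 0.0280 → 2.8%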